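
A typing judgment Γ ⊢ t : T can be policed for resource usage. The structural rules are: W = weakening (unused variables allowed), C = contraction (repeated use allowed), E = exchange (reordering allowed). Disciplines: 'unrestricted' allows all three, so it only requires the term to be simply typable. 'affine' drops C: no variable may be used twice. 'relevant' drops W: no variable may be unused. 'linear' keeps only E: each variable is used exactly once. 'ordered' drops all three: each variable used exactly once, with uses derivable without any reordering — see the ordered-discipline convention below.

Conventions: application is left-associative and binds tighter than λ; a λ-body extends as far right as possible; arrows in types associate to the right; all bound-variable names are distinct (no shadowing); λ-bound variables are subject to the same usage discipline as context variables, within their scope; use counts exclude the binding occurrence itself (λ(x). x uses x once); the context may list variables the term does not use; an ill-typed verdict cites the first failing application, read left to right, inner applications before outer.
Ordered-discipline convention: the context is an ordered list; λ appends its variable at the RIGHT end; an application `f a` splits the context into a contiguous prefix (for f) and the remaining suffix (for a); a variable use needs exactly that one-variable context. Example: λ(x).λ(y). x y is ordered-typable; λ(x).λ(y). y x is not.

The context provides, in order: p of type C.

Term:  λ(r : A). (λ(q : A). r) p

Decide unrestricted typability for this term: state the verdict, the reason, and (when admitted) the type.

no — not simply typable
variable uses: p: 1, r (λ-bound): 1, q (λ-bound): 0
order of uses: r, p
typing: ill-typed: a function awaiting A gets C
summary: ordered ✗ | linear ✗ | affine ✗ | relevant ✗ | unrestricted ✗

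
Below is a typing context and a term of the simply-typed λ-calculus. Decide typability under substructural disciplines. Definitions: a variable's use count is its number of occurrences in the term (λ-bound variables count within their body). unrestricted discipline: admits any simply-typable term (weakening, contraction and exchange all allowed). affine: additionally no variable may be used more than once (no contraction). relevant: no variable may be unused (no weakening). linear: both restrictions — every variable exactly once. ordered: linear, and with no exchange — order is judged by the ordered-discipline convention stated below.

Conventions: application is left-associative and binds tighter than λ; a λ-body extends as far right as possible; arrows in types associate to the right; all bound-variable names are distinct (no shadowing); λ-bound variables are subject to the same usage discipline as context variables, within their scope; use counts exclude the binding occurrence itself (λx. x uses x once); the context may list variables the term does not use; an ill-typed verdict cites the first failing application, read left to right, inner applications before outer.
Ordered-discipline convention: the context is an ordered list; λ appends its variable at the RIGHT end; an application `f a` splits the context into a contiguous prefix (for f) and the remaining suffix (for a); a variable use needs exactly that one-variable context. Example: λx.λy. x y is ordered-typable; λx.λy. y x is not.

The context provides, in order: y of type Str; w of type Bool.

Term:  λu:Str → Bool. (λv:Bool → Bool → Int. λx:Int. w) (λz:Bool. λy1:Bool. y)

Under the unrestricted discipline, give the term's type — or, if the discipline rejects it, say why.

not well-typed under unrestricted — fails simple typing
use counts: y ×1, w ×1, u (bound) ×0, v (bound) ×0, x (bound) ×0, z (bound) ×0, y1 (bound) ×0
order of uses: w, y
typing: ill-typed: argument of type Bool → Bool → Str where Bool → Bool → Int is required
across the five disciplines: ordered ✗ | linear ✗ | affine ✗ | relevant ✗ | unrestricted ✗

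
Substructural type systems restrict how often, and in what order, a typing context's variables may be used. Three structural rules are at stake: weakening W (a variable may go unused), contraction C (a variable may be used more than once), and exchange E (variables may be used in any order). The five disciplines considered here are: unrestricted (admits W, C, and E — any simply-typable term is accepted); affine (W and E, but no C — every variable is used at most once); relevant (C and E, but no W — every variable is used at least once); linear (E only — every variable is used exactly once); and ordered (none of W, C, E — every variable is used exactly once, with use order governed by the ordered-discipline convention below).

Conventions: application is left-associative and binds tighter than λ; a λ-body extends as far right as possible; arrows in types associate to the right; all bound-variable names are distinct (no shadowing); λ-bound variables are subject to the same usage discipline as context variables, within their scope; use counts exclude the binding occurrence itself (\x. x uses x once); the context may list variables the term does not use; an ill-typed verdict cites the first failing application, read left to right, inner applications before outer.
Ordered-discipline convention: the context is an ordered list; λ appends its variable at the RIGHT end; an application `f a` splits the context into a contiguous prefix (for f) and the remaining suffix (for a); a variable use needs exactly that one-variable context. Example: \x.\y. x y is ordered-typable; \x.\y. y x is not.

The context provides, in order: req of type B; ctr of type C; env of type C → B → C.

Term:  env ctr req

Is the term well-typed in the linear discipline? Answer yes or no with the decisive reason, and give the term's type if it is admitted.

yes — req, ctr, env: one use apiece; term : C
variable uses: req=1; ctr=1; env=1
order of uses: env, ctr, req
typing: well-typed at C
summary: ordered ✗; linear ✓; affine ✓; relevant ✓; unrestricted ✓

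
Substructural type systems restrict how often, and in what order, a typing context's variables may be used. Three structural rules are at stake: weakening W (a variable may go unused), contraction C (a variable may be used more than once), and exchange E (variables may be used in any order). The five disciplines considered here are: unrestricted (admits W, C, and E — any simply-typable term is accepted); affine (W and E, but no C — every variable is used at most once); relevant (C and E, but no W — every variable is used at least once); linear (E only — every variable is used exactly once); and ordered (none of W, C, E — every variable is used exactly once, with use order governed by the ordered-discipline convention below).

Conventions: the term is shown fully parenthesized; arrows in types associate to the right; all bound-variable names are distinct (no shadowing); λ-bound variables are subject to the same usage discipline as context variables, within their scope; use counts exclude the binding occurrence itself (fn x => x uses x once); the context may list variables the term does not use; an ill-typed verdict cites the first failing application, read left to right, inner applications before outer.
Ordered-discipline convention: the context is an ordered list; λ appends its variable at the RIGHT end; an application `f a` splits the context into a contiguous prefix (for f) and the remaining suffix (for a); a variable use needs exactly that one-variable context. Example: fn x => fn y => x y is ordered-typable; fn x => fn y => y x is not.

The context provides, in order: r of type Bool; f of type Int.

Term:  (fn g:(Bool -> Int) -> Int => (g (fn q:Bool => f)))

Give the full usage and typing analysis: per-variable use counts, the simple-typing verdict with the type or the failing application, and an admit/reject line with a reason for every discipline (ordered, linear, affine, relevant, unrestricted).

use counts: r: 0; f: 1; g (bound): 1; q (bound): 0
order of uses: g, f
typing: well-typed — term : ((Bool -> Int) -> Int) -> Int
ordered: ✗, unused: r, q — weakening required
linear: ✗, unused: r, q — weakening required
affine: ✓, no duplicate uses among r, f, g, q
relevant: ✗, unused: r, q — weakening required
unrestricted: ✓, type-checks (((Bool -> Int) -> Int) -> Int) and nothing is barred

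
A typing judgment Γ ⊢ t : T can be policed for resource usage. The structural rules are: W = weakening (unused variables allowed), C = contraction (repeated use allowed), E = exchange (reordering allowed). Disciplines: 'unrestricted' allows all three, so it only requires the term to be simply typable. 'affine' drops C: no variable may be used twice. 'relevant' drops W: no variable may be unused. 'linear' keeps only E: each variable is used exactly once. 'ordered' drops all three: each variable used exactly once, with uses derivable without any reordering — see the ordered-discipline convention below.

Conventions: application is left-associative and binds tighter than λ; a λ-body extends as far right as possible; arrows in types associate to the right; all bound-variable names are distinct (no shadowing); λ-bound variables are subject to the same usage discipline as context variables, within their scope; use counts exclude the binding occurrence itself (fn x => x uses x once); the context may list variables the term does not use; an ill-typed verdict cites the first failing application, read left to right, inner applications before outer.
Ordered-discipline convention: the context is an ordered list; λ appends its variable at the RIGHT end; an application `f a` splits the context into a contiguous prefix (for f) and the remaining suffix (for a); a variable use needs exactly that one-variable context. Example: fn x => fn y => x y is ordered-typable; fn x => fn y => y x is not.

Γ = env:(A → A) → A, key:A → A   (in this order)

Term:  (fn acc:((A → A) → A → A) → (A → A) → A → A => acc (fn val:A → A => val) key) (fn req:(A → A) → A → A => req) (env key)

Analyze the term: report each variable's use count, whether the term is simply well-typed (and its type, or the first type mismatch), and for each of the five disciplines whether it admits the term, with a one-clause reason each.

counts: env=1, key=2, acc (λ-bound)=1, val (λ-bound)=1, req (λ-bound)=1
uses in reading order: acc, val, key, req, env, key
typing: well-typed — term : A
ordered ✗ (needs contraction — key ×2)
linear ✗ (needs contraction — key ×2)
affine ✗ (needs contraction — key ×2)
relevant ✓ (env, key, acc, val, req: all used, weakening unneeded)
unrestricted ✓ (well-typed at A; no restrictions here)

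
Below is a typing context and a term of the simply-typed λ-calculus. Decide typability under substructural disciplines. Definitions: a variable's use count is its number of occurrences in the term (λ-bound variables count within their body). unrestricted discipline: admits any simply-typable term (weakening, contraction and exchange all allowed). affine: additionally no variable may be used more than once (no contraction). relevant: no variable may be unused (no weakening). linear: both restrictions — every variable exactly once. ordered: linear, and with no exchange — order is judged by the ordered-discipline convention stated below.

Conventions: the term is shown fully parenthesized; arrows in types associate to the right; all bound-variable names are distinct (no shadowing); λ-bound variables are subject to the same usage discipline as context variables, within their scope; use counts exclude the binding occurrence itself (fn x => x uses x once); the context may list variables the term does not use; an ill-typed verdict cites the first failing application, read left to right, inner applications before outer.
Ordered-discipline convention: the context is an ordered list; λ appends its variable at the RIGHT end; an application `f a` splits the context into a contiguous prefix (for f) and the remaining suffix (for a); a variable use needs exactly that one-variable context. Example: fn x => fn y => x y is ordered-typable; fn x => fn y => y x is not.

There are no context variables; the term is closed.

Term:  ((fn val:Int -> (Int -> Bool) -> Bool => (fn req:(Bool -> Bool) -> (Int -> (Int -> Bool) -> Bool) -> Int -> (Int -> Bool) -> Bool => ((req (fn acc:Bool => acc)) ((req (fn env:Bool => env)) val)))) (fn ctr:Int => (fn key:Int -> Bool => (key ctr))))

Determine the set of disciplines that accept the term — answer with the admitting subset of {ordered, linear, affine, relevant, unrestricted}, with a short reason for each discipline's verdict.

admitted by: relevant, unrestricted
use counts: val (λ-bound): 1; req (λ-bound): 2; acc (λ-bound): 1; env (λ-bound): 1; ctr (λ-bound): 1; key (λ-bound): 1
use order (left to right): req, acc, req, env, val, key, ctr
typing: well-typed at ((Bool -> Bool) -> (Int -> (Int -> Bool) -> Bool) -> Int -> (Int -> Bool) -> Bool) -> Int -> (Int -> Bool) -> Bool
ordered: ✗ — uses contraction: req ×2
linear: ✗ — uses contraction: req ×2
affine: ✗ — uses contraction: req ×2
relevant: ✓ — every one of val, req, acc, env, ctr, key appears
unrestricted: ✓ — well-typed at ((Bool -> Bool) -> (Int -> (Int -> Bool) -> Bool) -> Int -> (Int -> Bool) -> Bool) -> Int -> (Int -> Bool) -> Bool; no restrictions here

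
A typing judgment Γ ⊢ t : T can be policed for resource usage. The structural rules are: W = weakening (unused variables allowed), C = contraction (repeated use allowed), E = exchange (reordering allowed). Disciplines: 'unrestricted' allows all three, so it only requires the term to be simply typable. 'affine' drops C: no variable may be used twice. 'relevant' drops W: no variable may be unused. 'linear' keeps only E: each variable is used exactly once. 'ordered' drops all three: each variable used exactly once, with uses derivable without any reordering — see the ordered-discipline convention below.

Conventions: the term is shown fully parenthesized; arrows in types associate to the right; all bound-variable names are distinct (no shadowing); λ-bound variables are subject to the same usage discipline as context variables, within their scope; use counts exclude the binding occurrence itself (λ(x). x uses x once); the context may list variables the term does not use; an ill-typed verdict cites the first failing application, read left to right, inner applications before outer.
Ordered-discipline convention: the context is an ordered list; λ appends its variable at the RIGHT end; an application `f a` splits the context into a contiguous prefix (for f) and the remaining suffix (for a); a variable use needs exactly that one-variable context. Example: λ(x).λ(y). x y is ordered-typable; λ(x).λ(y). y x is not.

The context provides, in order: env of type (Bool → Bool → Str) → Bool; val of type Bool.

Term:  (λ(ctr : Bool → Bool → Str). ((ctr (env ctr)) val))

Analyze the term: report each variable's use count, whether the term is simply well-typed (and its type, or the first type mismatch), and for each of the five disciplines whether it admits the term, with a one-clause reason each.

counts: env=1; val=1; ctr (bound)=2
order of uses: ctr, env, ctr, val
typing: ✓ — (Bool → Bool → Str) → Str
ordered: ✗ — ctr ×2 used more than once (contraction)
linear: ✗ — ctr ×2 used more than once (contraction)
affine: ✗ — ctr ×2 used more than once (contraction)
relevant: ✓ — every one of env, val, ctr appears
unrestricted: ✓ — simply typable at (Bool → Bool → Str) → Str; W, C, E all held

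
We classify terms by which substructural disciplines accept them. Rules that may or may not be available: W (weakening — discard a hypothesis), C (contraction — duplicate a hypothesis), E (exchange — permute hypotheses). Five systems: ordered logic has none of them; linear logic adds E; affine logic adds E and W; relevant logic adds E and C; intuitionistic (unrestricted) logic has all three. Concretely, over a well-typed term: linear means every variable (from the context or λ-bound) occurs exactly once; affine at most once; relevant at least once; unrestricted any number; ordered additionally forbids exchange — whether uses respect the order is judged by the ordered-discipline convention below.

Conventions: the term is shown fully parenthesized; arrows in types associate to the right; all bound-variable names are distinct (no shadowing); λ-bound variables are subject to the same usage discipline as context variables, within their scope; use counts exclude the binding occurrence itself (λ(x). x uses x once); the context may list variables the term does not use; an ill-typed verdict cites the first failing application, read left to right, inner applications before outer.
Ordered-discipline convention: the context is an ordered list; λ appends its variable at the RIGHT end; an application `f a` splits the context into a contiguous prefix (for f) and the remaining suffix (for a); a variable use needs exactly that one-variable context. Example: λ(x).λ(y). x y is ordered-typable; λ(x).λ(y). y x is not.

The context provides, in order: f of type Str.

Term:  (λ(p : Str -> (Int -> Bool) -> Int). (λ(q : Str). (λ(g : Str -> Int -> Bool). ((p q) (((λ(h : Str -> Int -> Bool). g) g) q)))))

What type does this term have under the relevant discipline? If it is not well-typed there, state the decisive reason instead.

not well-typed under relevant — unused: f, h — weakening required
use counts: f=0; p [bound]=1; q [bound]=2; g [bound]=2; h [bound]=0
left-to-right use order: p, q, g, g, q
typing: the term checks, with type (Str -> (Int -> Bool) -> Int) -> Str -> (Str -> Int -> Bool) -> Int
per-discipline verdicts: ordered ✗ · linear ✗ · affine ✗ · relevant ✗ · unrestricted ✓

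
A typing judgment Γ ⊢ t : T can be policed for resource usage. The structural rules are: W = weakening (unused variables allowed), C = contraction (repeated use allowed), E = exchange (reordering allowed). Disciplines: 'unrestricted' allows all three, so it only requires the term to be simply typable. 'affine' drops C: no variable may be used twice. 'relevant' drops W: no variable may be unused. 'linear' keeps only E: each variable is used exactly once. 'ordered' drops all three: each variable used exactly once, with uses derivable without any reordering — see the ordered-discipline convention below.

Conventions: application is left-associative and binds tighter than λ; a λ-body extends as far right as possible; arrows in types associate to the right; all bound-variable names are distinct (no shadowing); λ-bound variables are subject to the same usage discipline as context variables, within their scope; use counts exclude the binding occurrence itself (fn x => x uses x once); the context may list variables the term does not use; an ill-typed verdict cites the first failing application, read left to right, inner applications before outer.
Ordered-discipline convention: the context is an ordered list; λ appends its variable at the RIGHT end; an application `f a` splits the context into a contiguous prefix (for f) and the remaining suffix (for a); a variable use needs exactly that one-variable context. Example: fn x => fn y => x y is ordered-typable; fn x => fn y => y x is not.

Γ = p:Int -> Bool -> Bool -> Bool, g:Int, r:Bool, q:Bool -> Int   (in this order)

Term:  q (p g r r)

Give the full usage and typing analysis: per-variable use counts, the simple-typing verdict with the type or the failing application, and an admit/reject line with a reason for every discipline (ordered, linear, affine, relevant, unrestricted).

usage: p ×1, g ×1, r ×2, q ×1
use order (left to right): q, p, g, r, r
typing: the term checks, with type Int
ordered ✗ (repeated use of r ×2)
linear ✗ (repeated use of r ×2)
affine ✗ (repeated use of r ×2)
relevant ✓ (none of p, g, r, q goes unused)
unrestricted ✓ (type-checks (Int) and nothing is barred)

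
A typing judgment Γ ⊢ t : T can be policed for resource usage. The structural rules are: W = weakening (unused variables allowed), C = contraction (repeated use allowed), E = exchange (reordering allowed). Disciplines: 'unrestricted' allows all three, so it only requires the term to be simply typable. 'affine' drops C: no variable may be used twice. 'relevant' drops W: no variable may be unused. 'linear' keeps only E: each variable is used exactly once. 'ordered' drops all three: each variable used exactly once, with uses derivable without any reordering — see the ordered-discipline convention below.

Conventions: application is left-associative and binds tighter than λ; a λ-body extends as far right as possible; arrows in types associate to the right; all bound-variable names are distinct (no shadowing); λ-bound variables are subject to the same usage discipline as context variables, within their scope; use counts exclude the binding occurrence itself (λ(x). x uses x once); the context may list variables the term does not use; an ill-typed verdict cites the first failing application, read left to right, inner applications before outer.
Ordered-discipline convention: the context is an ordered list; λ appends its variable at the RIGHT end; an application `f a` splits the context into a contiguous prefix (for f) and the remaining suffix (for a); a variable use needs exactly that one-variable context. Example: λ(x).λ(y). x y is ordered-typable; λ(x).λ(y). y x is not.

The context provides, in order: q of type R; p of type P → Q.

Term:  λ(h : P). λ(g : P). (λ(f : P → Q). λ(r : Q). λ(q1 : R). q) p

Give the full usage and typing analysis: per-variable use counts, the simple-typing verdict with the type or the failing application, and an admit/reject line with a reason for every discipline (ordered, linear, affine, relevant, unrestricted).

use counts: q=1, p=1, h [bound]=0, g [bound]=0, f [bound]=0, r [bound]=0, q1 [bound]=0
use order (left to right): q, p
typing: the term checks, with type P → P → Q → R → R
ordered: ✗, unused: h, g, f, r, q1 — weakening required
linear: ✗, unused: h, g, f, r, q1 — weakening required
affine: ✓, no duplicate uses among q, p, h, g, f, r, q1
relevant: ✗, unused: h, g, f, r, q1 — weakening required
unrestricted: ✓, simply typable at P → P → Q → R → R; W, C, E all held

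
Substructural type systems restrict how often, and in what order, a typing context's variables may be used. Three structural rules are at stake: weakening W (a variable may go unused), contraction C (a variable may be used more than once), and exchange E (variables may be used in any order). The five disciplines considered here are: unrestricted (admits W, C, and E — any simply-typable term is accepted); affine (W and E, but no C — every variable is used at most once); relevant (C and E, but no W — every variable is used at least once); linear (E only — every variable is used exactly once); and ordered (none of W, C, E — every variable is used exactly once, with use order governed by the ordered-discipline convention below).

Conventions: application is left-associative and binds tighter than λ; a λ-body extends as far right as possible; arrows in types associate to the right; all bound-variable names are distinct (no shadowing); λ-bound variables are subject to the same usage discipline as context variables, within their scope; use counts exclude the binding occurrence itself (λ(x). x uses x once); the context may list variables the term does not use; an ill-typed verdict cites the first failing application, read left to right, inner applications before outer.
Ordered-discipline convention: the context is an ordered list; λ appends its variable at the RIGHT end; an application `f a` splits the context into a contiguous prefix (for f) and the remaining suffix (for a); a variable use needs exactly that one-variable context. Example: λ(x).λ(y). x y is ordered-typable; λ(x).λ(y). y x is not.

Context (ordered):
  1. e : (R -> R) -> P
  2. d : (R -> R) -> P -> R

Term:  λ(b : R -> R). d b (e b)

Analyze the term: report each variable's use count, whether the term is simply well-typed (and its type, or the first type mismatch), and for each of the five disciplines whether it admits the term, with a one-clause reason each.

usage: e ×1; d ×1; b [bound] ×2
use order (left to right): d, b, e, b
typing: well-typed — term : (R -> R) -> R
ordered: ✗ — b ×2 used more than once (contraction)
linear: ✗ — b ×2 used more than once (contraction)
affine: ✗ — b ×2 used more than once (contraction)
relevant: ✓ — at least one use each (e, d, b)
unrestricted: ✓ — well-typed at (R -> R) -> R; no restrictions here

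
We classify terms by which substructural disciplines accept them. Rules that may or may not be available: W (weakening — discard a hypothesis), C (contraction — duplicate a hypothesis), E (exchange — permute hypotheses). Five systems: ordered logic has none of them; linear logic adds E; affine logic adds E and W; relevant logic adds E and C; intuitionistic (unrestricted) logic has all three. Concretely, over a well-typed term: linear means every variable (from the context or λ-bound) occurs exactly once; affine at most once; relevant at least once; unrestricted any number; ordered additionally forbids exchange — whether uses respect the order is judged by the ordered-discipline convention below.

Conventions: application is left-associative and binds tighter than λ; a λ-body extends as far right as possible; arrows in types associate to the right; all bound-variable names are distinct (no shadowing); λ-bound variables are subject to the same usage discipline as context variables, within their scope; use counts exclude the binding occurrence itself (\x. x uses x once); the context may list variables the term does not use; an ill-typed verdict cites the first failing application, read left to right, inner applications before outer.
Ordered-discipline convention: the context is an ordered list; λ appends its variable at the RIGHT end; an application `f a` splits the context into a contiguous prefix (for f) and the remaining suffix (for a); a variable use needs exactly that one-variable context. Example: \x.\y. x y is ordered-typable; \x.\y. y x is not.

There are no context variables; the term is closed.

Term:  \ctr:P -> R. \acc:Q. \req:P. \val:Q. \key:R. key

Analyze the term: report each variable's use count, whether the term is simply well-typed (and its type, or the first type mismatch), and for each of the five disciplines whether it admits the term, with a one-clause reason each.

variable uses: ctr (λ-bound): 0, acc (λ-bound): 0, req (λ-bound): 0, val (λ-bound): 0, key (λ-bound): 1
left-to-right use order: key
typing: ✓ — (P -> R) -> Q -> P -> Q -> R -> R
ordered ✗ (unused: ctr, acc, req, val — weakening required)
linear ✗ (unused: ctr, acc, req, val — weakening required)
affine ✓ (at most one use each (ctr, acc, req, val, key))
relevant ✗ (unused: ctr, acc, req, val — weakening required)
unrestricted ✓ (well-typed at (P -> R) -> Q -> P -> Q -> R -> R; no restrictions here)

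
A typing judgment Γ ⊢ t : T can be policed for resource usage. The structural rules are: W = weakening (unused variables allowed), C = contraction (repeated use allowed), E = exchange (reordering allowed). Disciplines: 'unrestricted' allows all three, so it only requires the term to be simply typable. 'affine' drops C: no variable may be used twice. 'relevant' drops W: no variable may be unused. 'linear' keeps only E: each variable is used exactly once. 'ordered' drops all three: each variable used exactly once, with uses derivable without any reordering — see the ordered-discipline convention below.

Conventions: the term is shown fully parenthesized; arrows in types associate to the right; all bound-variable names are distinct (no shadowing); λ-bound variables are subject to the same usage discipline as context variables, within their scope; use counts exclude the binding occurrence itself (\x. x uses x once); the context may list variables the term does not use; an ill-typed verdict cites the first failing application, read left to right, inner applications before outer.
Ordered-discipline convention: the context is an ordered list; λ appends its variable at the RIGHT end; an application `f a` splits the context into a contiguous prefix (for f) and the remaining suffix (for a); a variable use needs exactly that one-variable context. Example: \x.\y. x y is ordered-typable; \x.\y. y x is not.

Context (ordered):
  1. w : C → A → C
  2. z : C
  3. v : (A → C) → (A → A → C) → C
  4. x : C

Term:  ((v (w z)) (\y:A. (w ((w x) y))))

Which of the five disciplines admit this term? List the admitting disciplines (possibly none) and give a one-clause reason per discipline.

admitting disciplines: relevant, unrestricted
counts: w ×3; z ×1; v ×1; x ×1; y (bound) ×1
use order (left to right): v, w, z, w, w, x, y
typing: ✓ — C
ordered: ✗ — repeated use of w ×3
linear: ✗ — repeated use of w ×3
affine: ✗ — repeated use of w ×3
relevant: ✓ — at least one use each (w, z, v, x, y)
unrestricted: ✓ — simply typable at C; W, C, E all held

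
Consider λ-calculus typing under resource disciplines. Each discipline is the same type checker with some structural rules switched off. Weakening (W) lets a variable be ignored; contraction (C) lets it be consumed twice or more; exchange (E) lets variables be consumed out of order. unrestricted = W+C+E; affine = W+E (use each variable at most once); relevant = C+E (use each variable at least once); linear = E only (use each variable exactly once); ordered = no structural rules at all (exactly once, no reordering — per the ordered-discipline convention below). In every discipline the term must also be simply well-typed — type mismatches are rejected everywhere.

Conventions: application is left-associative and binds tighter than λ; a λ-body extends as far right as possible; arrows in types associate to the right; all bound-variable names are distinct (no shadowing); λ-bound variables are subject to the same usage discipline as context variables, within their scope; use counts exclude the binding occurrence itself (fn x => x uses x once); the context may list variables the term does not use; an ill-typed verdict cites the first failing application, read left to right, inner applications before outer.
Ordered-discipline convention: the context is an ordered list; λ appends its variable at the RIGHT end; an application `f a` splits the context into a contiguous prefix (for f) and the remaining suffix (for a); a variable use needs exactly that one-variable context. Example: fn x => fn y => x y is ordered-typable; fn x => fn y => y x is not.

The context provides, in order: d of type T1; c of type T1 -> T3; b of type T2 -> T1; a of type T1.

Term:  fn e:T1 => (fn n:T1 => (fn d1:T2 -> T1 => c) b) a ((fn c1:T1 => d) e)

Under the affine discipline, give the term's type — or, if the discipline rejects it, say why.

term : T1 -> T3
variable uses: d=1; c=1; b=1; a=1; e (bound)=1; n (bound)=0; d1 (bound)=0; c1 (bound)=0
uses in reading order: c, b, a, d, e
typing: the term checks, with type T1 -> T3
summary: ordered ✗, linear ✗, affine ✓, relevant ✗, unrestricted ✓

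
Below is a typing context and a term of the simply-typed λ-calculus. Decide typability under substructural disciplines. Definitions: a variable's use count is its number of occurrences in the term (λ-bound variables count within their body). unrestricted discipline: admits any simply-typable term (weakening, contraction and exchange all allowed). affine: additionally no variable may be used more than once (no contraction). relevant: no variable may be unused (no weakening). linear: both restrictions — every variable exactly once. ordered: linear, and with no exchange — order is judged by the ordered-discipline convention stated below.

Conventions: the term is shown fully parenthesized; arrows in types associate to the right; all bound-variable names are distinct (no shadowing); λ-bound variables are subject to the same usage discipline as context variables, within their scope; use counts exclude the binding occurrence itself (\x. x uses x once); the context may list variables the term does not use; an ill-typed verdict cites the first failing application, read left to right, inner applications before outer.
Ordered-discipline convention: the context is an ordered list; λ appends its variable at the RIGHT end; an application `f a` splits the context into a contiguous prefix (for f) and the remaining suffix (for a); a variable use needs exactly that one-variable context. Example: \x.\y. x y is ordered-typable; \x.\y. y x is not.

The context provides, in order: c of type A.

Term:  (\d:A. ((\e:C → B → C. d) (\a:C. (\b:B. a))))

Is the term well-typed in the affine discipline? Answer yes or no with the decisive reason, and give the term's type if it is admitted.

yes — none of c, d, e, a, b used more than once; term : A → A
usage: c: 0×; d (bound): 1×; e (bound): 0×; a (bound): 1×; b (bound): 0×
order of uses: d, a
typing: well-typed — term : A → A
summary: ordered ✗ | linear ✗ | affine ✓ | relevant ✗ | unrestricted ✓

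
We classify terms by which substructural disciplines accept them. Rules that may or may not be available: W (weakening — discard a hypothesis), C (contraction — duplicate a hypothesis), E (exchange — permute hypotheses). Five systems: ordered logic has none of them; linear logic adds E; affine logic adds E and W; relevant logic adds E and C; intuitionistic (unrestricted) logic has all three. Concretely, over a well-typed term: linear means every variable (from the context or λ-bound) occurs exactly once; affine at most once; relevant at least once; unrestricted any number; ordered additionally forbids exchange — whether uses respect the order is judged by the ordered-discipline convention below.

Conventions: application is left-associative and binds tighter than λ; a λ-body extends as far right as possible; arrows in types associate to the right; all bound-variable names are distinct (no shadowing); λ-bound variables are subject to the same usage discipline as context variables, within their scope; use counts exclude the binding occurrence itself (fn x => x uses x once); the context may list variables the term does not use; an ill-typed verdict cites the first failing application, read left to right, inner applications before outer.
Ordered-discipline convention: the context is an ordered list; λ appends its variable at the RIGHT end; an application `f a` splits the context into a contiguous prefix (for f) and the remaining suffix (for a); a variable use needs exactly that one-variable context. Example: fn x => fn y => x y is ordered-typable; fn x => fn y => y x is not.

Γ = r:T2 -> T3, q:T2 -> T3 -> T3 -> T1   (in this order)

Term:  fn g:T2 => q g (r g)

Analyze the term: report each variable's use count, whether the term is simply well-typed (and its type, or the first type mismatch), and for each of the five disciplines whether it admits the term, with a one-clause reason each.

counts: r: 1×, q: 1×, g (λ-bound): 2×
uses in reading order: q, g, r, g
typing: the term checks, with type T2 -> T3 -> T1
ordered ✗ (repeated use of g ×2)
linear ✗ (repeated use of g ×2)
affine ✗ (repeated use of g ×2)
relevant ✓ (r, q, g: all used, weakening unneeded)
unrestricted ✓ (simply typable at T2 -> T3 -> T1; W, C, E all held)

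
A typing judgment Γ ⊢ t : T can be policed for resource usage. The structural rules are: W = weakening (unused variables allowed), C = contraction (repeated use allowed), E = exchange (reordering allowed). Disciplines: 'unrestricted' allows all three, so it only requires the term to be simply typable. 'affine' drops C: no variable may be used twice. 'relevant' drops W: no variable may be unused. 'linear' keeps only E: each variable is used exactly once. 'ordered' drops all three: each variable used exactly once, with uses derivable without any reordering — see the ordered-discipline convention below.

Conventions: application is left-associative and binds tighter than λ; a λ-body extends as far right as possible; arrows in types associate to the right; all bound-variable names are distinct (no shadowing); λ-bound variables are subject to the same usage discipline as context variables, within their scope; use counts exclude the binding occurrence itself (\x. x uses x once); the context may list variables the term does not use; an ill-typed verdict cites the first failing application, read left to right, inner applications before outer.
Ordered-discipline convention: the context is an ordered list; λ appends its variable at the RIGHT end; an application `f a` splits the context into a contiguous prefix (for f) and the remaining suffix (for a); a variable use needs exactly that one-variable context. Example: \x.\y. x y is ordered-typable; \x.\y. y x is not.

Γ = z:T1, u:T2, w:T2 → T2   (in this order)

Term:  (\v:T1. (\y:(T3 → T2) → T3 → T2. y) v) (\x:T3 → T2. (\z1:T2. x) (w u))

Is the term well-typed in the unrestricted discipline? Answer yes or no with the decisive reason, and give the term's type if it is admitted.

no — a type mismatch blocks all five
counts: z=0; u=1; w=1; v [bound]=1; y [bound]=1; x [bound]=1; z1 [bound]=0
left-to-right use order: y, v, x, w, u
typing: ill-typed: argument of type T1 where (T3 → T2) → T3 → T2 is required
per-discipline verdicts: ordered ✗; linear ✗; affine ✗; relevant ✗; unrestricted ✗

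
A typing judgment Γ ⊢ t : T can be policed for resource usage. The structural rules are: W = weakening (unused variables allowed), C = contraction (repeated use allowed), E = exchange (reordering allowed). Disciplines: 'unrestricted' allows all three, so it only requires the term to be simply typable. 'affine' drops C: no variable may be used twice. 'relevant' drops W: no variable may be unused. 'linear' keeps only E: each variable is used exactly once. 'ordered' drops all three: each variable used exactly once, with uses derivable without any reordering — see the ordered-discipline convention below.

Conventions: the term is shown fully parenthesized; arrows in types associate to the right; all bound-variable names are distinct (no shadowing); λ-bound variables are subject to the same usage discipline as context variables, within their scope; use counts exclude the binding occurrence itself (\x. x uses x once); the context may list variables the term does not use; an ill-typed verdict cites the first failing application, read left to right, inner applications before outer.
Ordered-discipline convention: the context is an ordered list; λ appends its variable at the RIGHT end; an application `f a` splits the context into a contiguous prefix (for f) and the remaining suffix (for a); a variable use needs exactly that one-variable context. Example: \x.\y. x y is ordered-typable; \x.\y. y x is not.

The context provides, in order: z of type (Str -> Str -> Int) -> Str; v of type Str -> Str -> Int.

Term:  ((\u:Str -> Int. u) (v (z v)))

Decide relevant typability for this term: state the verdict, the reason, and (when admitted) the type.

yes — z, v, u: all used, weakening unneeded; term : Str -> Int
usage: z=1; v=2; u (bound)=1
uses in reading order: u, v, z, v
typing: well-typed — term : Str -> Int
across the five disciplines: ordered ✗; linear ✗; affine ✗; relevant ✓; unrestricted ✓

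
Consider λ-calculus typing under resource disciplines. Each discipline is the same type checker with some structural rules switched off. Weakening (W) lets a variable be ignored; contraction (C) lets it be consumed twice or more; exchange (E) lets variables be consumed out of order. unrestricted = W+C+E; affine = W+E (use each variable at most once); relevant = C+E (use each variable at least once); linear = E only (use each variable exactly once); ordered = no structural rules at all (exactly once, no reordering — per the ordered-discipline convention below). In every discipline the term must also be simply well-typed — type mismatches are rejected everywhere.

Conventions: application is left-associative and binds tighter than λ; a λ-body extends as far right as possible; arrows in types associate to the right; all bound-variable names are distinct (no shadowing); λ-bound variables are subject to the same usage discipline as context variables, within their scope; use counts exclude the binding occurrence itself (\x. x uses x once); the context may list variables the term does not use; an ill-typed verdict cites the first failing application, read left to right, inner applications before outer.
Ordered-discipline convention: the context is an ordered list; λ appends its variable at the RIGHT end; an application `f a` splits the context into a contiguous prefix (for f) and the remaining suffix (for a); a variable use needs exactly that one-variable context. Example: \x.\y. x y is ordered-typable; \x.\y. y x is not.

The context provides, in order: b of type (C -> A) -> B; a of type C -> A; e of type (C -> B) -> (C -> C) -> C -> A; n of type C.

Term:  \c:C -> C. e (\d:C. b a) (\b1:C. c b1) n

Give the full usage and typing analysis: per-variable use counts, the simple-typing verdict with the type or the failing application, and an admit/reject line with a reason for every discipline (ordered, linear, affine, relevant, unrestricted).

usage: b: 1×; a: 1×; e: 1×; n: 1×; c [bound]: 1×; d [bound]: 0×; b1 [bound]: 1×
order of uses: e, b, a, c, b1, n
typing: well-typed — term : (C -> C) -> A
ordered: ✗, d left unused
linear: ✗, d left unused
affine: ✓, at most one use each (b, a, e, n, c, d, b1)
relevant: ✗, d left unused
unrestricted: ✓, type-checks ((C -> C) -> A) and nothing is barred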